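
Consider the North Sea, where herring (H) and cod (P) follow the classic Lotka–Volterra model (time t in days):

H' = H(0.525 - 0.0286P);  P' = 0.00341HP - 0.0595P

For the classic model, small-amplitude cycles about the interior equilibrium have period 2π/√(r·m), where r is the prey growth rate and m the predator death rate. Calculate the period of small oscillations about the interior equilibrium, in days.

T ≈ 35.6 days

Here r = 0.525 and m = 0.0595, so r·m = 0.0312.
ω = √0.0312 = 0.177 per day, hence T = 2π/ω ≈ 35.6 days.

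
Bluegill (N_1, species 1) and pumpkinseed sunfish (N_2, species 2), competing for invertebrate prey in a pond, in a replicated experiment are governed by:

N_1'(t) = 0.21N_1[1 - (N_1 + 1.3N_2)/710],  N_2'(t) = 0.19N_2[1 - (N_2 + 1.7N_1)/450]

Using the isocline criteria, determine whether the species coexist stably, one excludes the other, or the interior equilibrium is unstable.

species 1 excludes species 2

Compare the nullcline intercepts: K1/α12 = 710/1.3 = 546 > K2 = 450; K2/α21 = 450/1.7 = 265 < K1 = 710.
Since the inequalities point opposite ways, species 1 can invade but species 2 cannot.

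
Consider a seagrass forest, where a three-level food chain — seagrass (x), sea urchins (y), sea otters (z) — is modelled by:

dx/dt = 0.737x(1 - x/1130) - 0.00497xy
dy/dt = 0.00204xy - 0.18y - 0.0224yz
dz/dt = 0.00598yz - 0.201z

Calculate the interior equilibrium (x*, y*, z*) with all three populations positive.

From dz/dt = 0: 0.00598y* = 0.201, so y* = 33.6.
From dx/dt = 0: 0.737(1 - x*/1130) = 0.00497·33.6, giving x* = 1130·(1 - 0.227) = 874.
From dy/dt = 0: 0.00204·874 - 0.18 = 0.0224z*, so z* = 1.6/0.0224 = 71.5.

x* ≈ 874, y* ≈ 33.6, z* ≈ 71.5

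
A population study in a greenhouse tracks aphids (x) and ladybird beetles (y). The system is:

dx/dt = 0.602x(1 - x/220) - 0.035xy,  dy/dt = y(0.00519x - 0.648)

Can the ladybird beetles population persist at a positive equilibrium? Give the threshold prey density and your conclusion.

Threshold x = 125; K > 125, so yes, the predator persists.

The predator equation gives dy/dt > 0 only when x > 0.648/0.00519 = 125.
Without the predator, x → K = 220. Since 220 > 125, the predator can invade and persist.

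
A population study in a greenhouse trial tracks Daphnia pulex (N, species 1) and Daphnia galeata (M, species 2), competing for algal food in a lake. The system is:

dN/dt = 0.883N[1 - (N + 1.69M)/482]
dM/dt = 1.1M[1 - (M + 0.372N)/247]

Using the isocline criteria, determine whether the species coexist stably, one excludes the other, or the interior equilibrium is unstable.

Compare the nullcline intercepts: K1/α12 = 482/1.69 = 285 > K2 = 247; K2/α21 = 247/0.372 = 664 > K1 = 482.
Since both inequalities hold, each species can invade when rare, so the interior equilibrium is stable.

stable coexistence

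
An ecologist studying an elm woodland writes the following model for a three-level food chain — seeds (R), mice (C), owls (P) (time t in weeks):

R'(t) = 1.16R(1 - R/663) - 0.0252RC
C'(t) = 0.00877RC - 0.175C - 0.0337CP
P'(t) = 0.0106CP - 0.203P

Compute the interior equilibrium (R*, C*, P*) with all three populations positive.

From dP/dt = 0: 0.0106C* = 0.203, so C* = 19.2.
From dR/dt = 0: 1.16(1 - R*/663) = 0.0252·19.2, giving R* = 663·(1 - 0.416) = 387.
From dC/dt = 0: 0.00877·387 - 0.175 = 0.0337P*, so P* = 3.22/0.0337 = 95.6.

R* ≈ 387, C* ≈ 19.2, P* ≈ 95.6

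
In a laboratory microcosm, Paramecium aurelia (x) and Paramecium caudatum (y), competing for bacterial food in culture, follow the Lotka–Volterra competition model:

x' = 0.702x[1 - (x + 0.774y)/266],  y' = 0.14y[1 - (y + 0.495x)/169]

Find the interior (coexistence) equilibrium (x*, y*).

Setting both brackets to zero gives the nullclines x + 0.774y = 266 and 0.495x + y = 169.
Substituting y = 169 - 0.495x into the first: x(1 - 0.774·0.495) = 266 - 0.774·169.
So x* = 135/0.617 = 219, and then y* = 169 - 0.495·219 = 60.5.

x* ≈ 219, y* ≈ 60.5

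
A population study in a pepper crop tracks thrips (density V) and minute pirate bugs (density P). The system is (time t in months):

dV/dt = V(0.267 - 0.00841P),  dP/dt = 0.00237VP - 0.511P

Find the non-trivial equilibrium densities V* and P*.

Set dP/dt = 0 with P > 0: 0.00237V - 0.511 = 0, so V* = 0.511/0.00237 = 216.
Set dV/dt = 0 with V > 0: 0.267 - 0.00841P = 0, so P* = 0.267/0.00841 = 31.7.

V* ≈ 216, P* ≈ 31.7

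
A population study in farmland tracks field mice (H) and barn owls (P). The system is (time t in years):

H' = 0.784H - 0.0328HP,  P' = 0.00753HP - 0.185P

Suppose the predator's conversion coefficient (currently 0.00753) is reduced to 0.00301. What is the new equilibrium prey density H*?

At the interior fixed point, setting dP/dt = 0 with P > 0 fixes H* = (predator death rate)/(HP coefficient) — independent of the other coefficients.
With the change, H* = 0.185/0.00301 = 61.5; it rises from 24.6.

H* ≈ 61.5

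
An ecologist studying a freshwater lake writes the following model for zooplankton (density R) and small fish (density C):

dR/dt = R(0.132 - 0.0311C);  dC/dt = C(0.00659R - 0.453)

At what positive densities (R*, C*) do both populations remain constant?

Set dC/dt = 0 with C > 0: 0.00659R - 0.453 = 0, so R* = 0.453/0.00659 = 68.7.
Set dR/dt = 0 with R > 0: 0.132 - 0.0311C = 0, so C* = 0.132/0.0311 = 4.24.

R* ≈ 68.7, C* ≈ 4.24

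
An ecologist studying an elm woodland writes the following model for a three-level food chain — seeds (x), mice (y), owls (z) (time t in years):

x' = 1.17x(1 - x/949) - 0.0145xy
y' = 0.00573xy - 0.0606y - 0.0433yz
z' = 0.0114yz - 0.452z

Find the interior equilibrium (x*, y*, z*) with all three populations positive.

x* ≈ 483, y* ≈ 39.6, z* ≈ 62.5

From dz/dt = 0: 0.0114y* = 0.452, so y* = 39.6.
From dx/dt = 0: 1.17(1 - x*/949) = 0.0145·39.6, giving x* = 949·(1 - 0.491) = 483.
From dy/dt = 0: 0.00573·483 - 0.0606 = 0.0433z*, so z* = 2.71/0.0433 = 62.5.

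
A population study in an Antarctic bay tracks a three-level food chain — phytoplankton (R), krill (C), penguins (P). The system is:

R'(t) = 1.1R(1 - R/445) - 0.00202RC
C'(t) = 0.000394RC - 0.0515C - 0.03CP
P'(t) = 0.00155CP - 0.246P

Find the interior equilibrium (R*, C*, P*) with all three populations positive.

R* ≈ 315, C* ≈ 159, P* ≈ 2.42

From dP/dt = 0: 0.00155C* = 0.246, so C* = 159.
From dR/dt = 0: 1.1(1 - R*/445) = 0.00202·159, giving R* = 445·(1 - 0.291) = 315.
From dC/dt = 0: 0.000394·315 - 0.0515 = 0.03P*, so P* = 0.0727/0.03 = 2.42.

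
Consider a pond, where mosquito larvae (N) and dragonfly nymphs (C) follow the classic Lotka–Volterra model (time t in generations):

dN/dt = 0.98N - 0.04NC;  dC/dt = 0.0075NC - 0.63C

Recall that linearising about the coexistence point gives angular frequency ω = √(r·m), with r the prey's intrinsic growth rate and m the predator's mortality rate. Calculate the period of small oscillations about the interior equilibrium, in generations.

Here r = 0.98 and m = 0.63, so r·m = 0.617.
ω = √0.617 = 0.786 per generation, hence T = 2π/ω ≈ 8 generations.

T ≈ 8 generations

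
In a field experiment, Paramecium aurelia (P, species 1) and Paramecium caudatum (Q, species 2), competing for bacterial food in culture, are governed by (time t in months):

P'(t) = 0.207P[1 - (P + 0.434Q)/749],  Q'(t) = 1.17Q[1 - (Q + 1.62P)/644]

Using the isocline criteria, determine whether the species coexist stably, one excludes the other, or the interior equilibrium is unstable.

species 1 excludes species 2

Compare the nullcline intercepts: K1/α12 = 749/0.434 = 1730 > K2 = 644; K2/α21 = 644/1.62 = 398 < K1 = 749.
Since the inequalities point opposite ways, species 1 can invade but species 2 cannot.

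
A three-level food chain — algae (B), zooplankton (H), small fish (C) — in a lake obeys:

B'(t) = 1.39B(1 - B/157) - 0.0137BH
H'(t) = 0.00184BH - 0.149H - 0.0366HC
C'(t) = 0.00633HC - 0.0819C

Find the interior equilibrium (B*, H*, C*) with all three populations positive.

B* ≈ 137, H* ≈ 12.9, C* ≈ 2.82

From dC/dt = 0: 0.00633H* = 0.0819, so H* = 12.9.
From dB/dt = 0: 1.39(1 - B*/157) = 0.0137·12.9, giving B* = 157·(1 - 0.128) = 137.
From dH/dt = 0: 0.00184·137 - 0.149 = 0.0366C*, so C* = 0.103/0.0366 = 2.82.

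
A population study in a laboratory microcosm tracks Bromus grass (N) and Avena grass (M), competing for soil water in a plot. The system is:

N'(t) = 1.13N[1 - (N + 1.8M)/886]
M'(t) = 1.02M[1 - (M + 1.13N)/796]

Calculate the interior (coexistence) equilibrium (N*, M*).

N* ≈ 529, M* ≈ 198

Setting both brackets to zero gives the nullclines N + 1.8M = 886 and 1.13N + M = 796.
Substituting M = 796 - 1.13N into the first: N(1 - 1.8·1.13) = 886 - 1.8·796.
So N* = -547/-1.03 = 529, and then M* = 796 - 1.13·529 = 198.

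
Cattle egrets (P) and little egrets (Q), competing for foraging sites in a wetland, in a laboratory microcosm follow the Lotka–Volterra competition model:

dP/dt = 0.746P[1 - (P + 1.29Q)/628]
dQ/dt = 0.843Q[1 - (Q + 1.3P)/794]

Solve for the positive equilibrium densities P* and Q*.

P* ≈ 585, Q* ≈ 33.1

Setting both brackets to zero gives the nullclines P + 1.29Q = 628 and 1.3P + Q = 794.
Substituting Q = 794 - 1.3P into the first: P(1 - 1.29·1.3) = 628 - 1.29·794.
So P* = -396/-0.677 = 585, and then Q* = 794 - 1.3·585 = 33.1.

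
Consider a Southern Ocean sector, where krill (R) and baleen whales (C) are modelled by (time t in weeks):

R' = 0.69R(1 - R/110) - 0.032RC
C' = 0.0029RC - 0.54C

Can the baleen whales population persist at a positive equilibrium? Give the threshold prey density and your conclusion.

The predator equation gives dC/dt > 0 only when R > 0.54/0.0029 = 186.
Without the predator, R → K = 110. Since 110 < 186, the predator cannot invade.

Threshold R = 186; K < 186, so no, the predator goes extinct.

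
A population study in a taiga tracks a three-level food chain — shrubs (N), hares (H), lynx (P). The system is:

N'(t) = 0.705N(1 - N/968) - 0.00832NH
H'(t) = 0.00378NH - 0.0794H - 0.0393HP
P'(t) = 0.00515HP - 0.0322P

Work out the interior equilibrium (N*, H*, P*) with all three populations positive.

From dP/dt = 0: 0.00515H* = 0.0322, so H* = 6.25.
From dN/dt = 0: 0.705(1 - N*/968) = 0.00832·6.25, giving N* = 968·(1 - 0.0738) = 897.
From dH/dt = 0: 0.00378·897 - 0.0794 = 0.0393P*, so P* = 3.31/0.0393 = 84.2.

N* ≈ 897, H* ≈ 6.25, P* ≈ 84.2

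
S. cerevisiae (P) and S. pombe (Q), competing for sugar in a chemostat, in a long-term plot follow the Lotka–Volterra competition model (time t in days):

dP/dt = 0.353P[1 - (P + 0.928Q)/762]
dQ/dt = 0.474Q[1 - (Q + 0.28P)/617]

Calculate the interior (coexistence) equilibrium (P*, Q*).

Setting both brackets to zero gives the nullclines P + 0.928Q = 762 and 0.28P + Q = 617.
Substituting Q = 617 - 0.28P into the first: P(1 - 0.928·0.28) = 762 - 0.928·617.
So P* = 189/0.74 = 256, and then Q* = 617 - 0.28·256 = 545.

P* ≈ 256, Q* ≈ 545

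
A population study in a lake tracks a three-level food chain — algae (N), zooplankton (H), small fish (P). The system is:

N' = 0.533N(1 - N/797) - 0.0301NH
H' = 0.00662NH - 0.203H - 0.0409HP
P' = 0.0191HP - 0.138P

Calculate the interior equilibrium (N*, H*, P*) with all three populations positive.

From dP/dt = 0: 0.0191H* = 0.138, so H* = 7.23.
From dN/dt = 0: 0.533(1 - N*/797) = 0.0301·7.23, giving N* = 797·(1 - 0.408) = 472.
From dH/dt = 0: 0.00662·472 - 0.203 = 0.0409P*, so P* = 2.92/0.0409 = 71.4.

N* ≈ 472, H* ≈ 7.23, P* ≈ 71.4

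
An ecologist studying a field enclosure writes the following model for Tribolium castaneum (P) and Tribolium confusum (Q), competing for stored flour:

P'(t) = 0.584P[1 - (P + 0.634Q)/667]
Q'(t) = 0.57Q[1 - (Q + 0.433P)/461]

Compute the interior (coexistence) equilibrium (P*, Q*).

Setting both brackets to zero gives the nullclines P + 0.634Q = 667 and 0.433P + Q = 461.
Substituting Q = 461 - 0.433P into the first: P(1 - 0.634·0.433) = 667 - 0.634·461.
So P* = 375/0.725 = 517, and then Q* = 461 - 0.433·517 = 237.

P* ≈ 517, Q* ≈ 237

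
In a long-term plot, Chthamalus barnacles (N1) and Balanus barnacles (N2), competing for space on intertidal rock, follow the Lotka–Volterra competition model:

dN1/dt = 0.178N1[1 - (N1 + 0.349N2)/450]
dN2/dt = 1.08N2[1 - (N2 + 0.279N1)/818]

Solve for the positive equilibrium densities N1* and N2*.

Setting both brackets to zero gives the nullclines N1 + 0.349N2 = 450 and 0.279N1 + N2 = 818.
Substituting N2 = 818 - 0.279N1 into the first: N1(1 - 0.349·0.279) = 450 - 0.349·818.
So N1* = 165/0.903 = 182, and then N2* = 818 - 0.279·182 = 767.

N1* ≈ 182, N2* ≈ 767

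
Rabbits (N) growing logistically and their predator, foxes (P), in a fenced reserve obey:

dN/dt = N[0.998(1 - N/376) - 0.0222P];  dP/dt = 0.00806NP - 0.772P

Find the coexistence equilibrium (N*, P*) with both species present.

From dP/dt = 0 with P > 0: 0.00806N* = 0.772, so N* = 95.8.
Substitute into dN/dt = 0: 0.998(1 - 95.8/376) = 0.0222P*.
The bracket is 0.745, giving P* = 0.744/0.0222 = 33.5.

N* ≈ 95.8, P* ≈ 33.5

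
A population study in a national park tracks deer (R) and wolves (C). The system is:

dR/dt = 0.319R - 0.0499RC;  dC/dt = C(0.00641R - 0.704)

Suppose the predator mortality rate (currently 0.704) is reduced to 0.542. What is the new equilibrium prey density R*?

At the interior fixed point, setting dC/dt = 0 with C > 0 fixes R* = (predator death rate)/(RC coefficient) — independent of the other coefficients.
With the change, R* = 0.542/0.00641 = 84.6; it falls from 110.

R* ≈ 84.6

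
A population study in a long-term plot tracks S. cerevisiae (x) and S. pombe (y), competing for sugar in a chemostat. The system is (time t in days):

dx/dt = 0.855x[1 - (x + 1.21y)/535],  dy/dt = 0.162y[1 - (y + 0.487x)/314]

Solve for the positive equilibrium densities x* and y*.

Setting both brackets to zero gives the nullclines x + 1.21y = 535 and 0.487x + y = 314.
Substituting y = 314 - 0.487x into the first: x(1 - 1.21·0.487) = 535 - 1.21·314.
So x* = 155/0.411 = 378, and then y* = 314 - 0.487·378 = 130.

x* ≈ 378, y* ≈ 130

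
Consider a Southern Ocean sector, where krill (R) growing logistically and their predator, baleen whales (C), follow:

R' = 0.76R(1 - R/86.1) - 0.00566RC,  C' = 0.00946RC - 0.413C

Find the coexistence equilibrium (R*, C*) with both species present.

R* ≈ 43.7, C* ≈ 66.2

From dC/dt = 0 with C > 0: 0.00946R* = 0.413, so R* = 43.7.
Substitute into dR/dt = 0: 0.76(1 - 43.7/86.1) = 0.00566C*.
The bracket is 0.493, giving C* = 0.375/0.00566 = 66.2.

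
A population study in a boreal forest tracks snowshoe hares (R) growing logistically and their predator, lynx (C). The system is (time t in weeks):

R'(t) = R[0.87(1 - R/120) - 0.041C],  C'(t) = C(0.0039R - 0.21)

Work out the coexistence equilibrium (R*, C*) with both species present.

R* ≈ 53.8, C* ≈ 11.7

From dC/dt = 0 with C > 0: 0.0039R* = 0.21, so R* = 53.8.
Substitute into dR/dt = 0: 0.87(1 - 53.8/120) = 0.041C*.
The bracket is 0.551, giving C* = 0.48/0.041 = 11.7.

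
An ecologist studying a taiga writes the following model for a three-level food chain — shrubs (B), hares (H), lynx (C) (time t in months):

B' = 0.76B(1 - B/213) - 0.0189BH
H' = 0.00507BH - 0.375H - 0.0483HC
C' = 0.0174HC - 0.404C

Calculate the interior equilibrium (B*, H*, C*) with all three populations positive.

B* ≈ 90, H* ≈ 23.2, C* ≈ 1.68

From dC/dt = 0: 0.0174H* = 0.404, so H* = 23.2.
From dB/dt = 0: 0.76(1 - B*/213) = 0.0189·23.2, giving B* = 213·(1 - 0.577) = 90.
From dH/dt = 0: 0.00507·90 - 0.375 = 0.0483C*, so C* = 0.0814/0.0483 = 1.68.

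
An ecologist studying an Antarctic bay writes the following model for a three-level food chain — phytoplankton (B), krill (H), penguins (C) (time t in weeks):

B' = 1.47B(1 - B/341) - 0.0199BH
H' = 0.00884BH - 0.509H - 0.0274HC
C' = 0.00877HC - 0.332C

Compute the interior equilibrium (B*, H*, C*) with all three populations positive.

B* ≈ 166, H* ≈ 37.9, C* ≈ 35.1

From dC/dt = 0: 0.00877H* = 0.332, so H* = 37.9.
From dB/dt = 0: 1.47(1 - B*/341) = 0.0199·37.9, giving B* = 341·(1 - 0.512) = 166.
From dH/dt = 0: 0.00884·166 - 0.509 = 0.0274C*, so C* = 0.961/0.0274 = 35.1.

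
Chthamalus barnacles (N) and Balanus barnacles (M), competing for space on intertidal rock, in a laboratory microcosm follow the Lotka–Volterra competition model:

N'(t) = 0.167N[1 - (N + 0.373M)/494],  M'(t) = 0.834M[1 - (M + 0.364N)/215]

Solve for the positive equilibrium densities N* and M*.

N* ≈ 479, M* ≈ 40.7

Setting both brackets to zero gives the nullclines N + 0.373M = 494 and 0.364N + M = 215.
Substituting M = 215 - 0.364N into the first: N(1 - 0.373·0.364) = 494 - 0.373·215.
So N* = 414/0.864 = 479, and then M* = 215 - 0.364·479 = 40.7.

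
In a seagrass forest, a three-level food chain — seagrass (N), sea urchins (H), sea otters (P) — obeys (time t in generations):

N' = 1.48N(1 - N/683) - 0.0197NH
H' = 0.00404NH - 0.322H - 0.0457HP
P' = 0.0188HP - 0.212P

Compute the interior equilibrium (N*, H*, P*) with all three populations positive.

From dP/dt = 0: 0.0188H* = 0.212, so H* = 11.3.
From dN/dt = 0: 1.48(1 - N*/683) = 0.0197·11.3, giving N* = 683·(1 - 0.15) = 580.
From dH/dt = 0: 0.00404·580 - 0.322 = 0.0457P*, so P* = 2.02/0.0457 = 44.3.

N* ≈ 580, H* ≈ 11.3, P* ≈ 44.3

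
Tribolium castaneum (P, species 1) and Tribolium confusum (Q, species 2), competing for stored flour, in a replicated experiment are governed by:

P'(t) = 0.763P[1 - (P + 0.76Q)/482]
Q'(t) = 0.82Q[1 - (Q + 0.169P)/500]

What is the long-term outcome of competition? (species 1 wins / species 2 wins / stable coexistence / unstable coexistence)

Compare the nullcline intercepts: K1/α12 = 482/0.76 = 634 > K2 = 500; K2/α21 = 500/0.169 = 2960 > K1 = 482.
Since both inequalities hold, each species can invade when rare, so the interior equilibrium is stable.

stable coexistence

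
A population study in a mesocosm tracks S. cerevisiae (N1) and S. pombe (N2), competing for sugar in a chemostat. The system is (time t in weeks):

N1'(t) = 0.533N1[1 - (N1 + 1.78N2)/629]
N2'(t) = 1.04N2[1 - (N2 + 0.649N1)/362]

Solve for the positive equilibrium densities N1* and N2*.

N1* ≈ 99, N2* ≈ 298

Setting both brackets to zero gives the nullclines N1 + 1.78N2 = 629 and 0.649N1 + N2 = 362.
Substituting N2 = 362 - 0.649N1 into the first: N1(1 - 1.78·0.649) = 629 - 1.78·362.
So N1* = -15.4/-0.155 = 99, and then N2* = 362 - 0.649·99 = 298.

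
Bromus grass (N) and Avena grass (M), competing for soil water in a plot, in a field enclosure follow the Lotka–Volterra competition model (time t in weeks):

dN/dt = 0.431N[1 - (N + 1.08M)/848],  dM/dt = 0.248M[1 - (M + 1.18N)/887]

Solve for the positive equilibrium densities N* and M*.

N* ≈ 401, M* ≈ 414

Setting both brackets to zero gives the nullclines N + 1.08M = 848 and 1.18N + M = 887.
Substituting M = 887 - 1.18N into the first: N(1 - 1.08·1.18) = 848 - 1.08·887.
So N* = -110/-0.274 = 401, and then M* = 887 - 1.18·401 = 414.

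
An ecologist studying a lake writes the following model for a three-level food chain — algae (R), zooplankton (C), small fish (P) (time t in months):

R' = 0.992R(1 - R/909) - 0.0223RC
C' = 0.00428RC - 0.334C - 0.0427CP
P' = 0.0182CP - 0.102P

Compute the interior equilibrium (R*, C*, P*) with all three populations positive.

R* ≈ 794, C* ≈ 5.6, P* ≈ 71.8

From dP/dt = 0: 0.0182C* = 0.102, so C* = 5.6.
From dR/dt = 0: 0.992(1 - R*/909) = 0.0223·5.6, giving R* = 909·(1 - 0.126) = 794.
From dC/dt = 0: 0.00428·794 - 0.334 = 0.0427P*, so P* = 3.07/0.0427 = 71.8.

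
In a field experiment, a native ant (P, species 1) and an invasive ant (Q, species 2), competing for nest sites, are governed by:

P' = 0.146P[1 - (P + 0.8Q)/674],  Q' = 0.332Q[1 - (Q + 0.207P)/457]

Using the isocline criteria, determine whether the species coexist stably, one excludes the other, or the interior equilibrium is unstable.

Compare the nullcline intercepts: K1/α12 = 674/0.8 = 842 > K2 = 457; K2/α21 = 457/0.207 = 2210 > K1 = 674.
Since both inequalities hold, each species can invade when rare, so the interior equilibrium is stable.

stable coexistence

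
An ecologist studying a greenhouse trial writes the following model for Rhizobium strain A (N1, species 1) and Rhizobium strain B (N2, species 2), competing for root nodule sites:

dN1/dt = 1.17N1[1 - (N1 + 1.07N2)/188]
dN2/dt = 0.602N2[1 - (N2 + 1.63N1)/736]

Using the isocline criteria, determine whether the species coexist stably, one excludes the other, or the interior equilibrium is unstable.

Compare the nullcline intercepts: K1/α12 = 188/1.07 = 176 < K2 = 736; K2/α21 = 736/1.63 = 452 > K1 = 188.
Since the inequalities point opposite ways, species 2 can invade but species 1 cannot.

species 2 excludes species 1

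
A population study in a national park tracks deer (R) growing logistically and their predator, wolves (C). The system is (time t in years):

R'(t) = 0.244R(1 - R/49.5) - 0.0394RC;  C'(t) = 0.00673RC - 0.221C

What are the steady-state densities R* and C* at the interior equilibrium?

R* ≈ 32.8, C* ≈ 2.08

From dC/dt = 0 with C > 0: 0.00673R* = 0.221, so R* = 32.8.
Substitute into dR/dt = 0: 0.244(1 - 32.8/49.5) = 0.0394C*.
The bracket is 0.337, giving C* = 0.0821/0.0394 = 2.08.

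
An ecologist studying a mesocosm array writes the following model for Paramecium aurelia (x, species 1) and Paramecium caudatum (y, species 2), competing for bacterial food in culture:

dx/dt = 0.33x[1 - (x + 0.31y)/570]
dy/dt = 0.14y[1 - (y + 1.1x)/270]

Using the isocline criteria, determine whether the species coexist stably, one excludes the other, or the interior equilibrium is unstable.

Compare the nullcline intercepts: K1/α12 = 570/0.31 = 1840 > K2 = 270; K2/α21 = 270/1.1 = 245 < K1 = 570.
Since the inequalities point opposite ways, species 1 can invade but species 2 cannot.

species 1 excludes species 2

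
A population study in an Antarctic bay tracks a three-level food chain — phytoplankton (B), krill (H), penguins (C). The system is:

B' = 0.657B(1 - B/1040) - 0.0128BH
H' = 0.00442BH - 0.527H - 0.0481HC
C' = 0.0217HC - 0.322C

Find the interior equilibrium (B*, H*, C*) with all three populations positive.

B* ≈ 739, H* ≈ 14.8, C* ≈ 57

From dC/dt = 0: 0.0217H* = 0.322, so H* = 14.8.
From dB/dt = 0: 0.657(1 - B*/1040) = 0.0128·14.8, giving B* = 1040·(1 - 0.289) = 739.
From dH/dt = 0: 0.00442·739 - 0.527 = 0.0481C*, so C* = 2.74/0.0481 = 57.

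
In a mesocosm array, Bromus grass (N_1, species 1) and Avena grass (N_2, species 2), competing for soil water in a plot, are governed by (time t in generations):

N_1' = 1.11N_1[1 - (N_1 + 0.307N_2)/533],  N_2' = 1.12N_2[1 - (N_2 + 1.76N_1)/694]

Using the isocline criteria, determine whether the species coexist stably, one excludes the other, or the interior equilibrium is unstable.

species 1 excludes species 2

Compare the nullcline intercepts: K1/α12 = 533/0.307 = 1740 > K2 = 694; K2/α21 = 694/1.76 = 394 < K1 = 533.
Since the inequalities point opposite ways, species 1 can invade but species 2 cannot.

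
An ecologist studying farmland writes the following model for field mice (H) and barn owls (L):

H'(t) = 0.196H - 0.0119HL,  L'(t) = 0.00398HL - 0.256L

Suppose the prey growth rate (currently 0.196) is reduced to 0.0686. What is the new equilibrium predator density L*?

L* ≈ 5.76

At the interior fixed point, setting dH/dt = 0 with H > 0 fixes L* = (prey growth rate)/(HL coefficient) — independent of the other coefficients.
With the change, L* = 0.0686/0.0119 = 5.76; it falls from 16.5.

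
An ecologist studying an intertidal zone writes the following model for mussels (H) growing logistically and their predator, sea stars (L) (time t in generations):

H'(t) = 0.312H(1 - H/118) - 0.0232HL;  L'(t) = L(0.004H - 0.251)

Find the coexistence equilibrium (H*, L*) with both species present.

H* ≈ 62.8, L* ≈ 6.3

From dL/dt = 0 with L > 0: 0.004H* = 0.251, so H* = 62.8.
Substitute into dH/dt = 0: 0.312(1 - 62.8/118) = 0.0232L*.
The bracket is 0.468, giving L* = 0.146/0.0232 = 6.3.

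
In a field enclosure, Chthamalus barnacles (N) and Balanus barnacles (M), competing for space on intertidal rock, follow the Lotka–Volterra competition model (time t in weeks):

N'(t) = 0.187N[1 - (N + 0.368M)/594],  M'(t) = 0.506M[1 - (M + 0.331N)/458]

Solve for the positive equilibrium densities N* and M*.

N* ≈ 484, M* ≈ 298

Setting both brackets to zero gives the nullclines N + 0.368M = 594 and 0.331N + M = 458.
Substituting M = 458 - 0.331N into the first: N(1 - 0.368·0.331) = 594 - 0.368·458.
So N* = 425/0.878 = 484, and then M* = 458 - 0.331·484 = 298.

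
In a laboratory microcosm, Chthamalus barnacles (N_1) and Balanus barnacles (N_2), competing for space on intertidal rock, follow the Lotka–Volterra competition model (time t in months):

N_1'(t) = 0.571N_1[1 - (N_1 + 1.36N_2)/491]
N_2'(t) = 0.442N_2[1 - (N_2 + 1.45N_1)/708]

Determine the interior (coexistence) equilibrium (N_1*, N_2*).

Setting both brackets to zero gives the nullclines N_1 + 1.36N_2 = 491 and 1.45N_1 + N_2 = 708.
Substituting N_2 = 708 - 1.45N_1 into the first: N_1(1 - 1.36·1.45) = 491 - 1.36·708.
So N_1* = -472/-0.972 = 485, and then N_2* = 708 - 1.45·485 = 4.06.

N_1* ≈ 485, N_2* ≈ 4.06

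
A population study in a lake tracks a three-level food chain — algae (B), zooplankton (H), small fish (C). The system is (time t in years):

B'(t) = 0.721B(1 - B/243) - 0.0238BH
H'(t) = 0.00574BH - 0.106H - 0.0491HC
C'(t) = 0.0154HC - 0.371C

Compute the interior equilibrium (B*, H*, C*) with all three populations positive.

B* ≈ 49.8, H* ≈ 24.1, C* ≈ 3.66

From dC/dt = 0: 0.0154H* = 0.371, so H* = 24.1.
From dB/dt = 0: 0.721(1 - B*/243) = 0.0238·24.1, giving B* = 243·(1 - 0.795) = 49.8.
From dH/dt = 0: 0.00574·49.8 - 0.106 = 0.0491C*, so C* = 0.18/0.0491 = 3.66.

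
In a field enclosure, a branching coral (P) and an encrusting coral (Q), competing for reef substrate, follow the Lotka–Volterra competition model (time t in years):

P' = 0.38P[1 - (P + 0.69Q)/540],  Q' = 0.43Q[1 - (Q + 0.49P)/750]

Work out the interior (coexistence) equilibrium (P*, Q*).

P* ≈ 34, Q* ≈ 733

Setting both brackets to zero gives the nullclines P + 0.69Q = 540 and 0.49P + Q = 750.
Substituting Q = 750 - 0.49P into the first: P(1 - 0.69·0.49) = 540 - 0.69·750.
So P* = 22.5/0.662 = 34, and then Q* = 750 - 0.49·34 = 733.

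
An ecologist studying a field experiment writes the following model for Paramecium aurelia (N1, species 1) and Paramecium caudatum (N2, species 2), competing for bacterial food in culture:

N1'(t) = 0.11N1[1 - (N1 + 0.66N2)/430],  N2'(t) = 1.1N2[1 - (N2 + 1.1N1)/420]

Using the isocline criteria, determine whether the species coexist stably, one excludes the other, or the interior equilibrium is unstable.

species 1 excludes species 2

Compare the nullcline intercepts: K1/α12 = 430/0.66 = 652 > K2 = 420; K2/α21 = 420/1.1 = 382 < K1 = 430.
Since the inequalities point opposite ways, species 1 can invade but species 2 cannot.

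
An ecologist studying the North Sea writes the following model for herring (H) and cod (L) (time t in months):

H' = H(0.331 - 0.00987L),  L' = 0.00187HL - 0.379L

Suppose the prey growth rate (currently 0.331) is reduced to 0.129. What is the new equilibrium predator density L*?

L* ≈ 13.1

At the interior fixed point, setting dH/dt = 0 with H > 0 fixes L* = (prey growth rate)/(HL coefficient) — independent of the other coefficients.
With the change, L* = 0.129/0.00987 = 13.1; it falls from 33.5.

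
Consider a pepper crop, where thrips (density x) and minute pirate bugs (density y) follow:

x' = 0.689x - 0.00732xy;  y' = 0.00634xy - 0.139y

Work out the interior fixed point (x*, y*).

x* ≈ 21.9, y* ≈ 94.1

Set dy/dt = 0 with y > 0: 0.00634x - 0.139 = 0, so x* = 0.139/0.00634 = 21.9.
Set dx/dt = 0 with x > 0: 0.689 - 0.00732y = 0, so y* = 0.689/0.00732 = 94.1.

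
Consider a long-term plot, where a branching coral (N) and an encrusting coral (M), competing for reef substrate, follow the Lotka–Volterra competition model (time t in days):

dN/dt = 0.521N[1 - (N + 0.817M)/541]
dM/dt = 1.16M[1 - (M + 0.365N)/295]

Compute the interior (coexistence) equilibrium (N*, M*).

N* ≈ 427, M* ≈ 139

Setting both brackets to zero gives the nullclines N + 0.817M = 541 and 0.365N + M = 295.
Substituting M = 295 - 0.365N into the first: N(1 - 0.817·0.365) = 541 - 0.817·295.
So N* = 300/0.702 = 427, and then M* = 295 - 0.365·427 = 139.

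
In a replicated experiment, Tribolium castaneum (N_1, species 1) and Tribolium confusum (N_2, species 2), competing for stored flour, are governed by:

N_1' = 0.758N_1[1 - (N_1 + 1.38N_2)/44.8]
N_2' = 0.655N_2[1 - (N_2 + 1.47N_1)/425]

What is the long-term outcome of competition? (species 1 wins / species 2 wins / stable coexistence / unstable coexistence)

species 2 excludes species 1

Compare the nullcline intercepts: K1/α12 = 44.8/1.38 = 32.5 < K2 = 425; K2/α21 = 425/1.47 = 289 > K1 = 44.8.
Since the inequalities point opposite ways, species 2 can invade but species 1 cannot.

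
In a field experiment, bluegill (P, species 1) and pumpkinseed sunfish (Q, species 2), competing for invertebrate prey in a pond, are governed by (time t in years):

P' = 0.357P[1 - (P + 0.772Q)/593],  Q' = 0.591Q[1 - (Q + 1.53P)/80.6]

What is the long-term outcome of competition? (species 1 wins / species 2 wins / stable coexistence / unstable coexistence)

Compare the nullcline intercepts: K1/α12 = 593/0.772 = 768 > K2 = 80.6; K2/α21 = 80.6/1.53 = 52.7 < K1 = 593.
Since the inequalities point opposite ways, species 1 can invade but species 2 cannot.

species 1 excludes species 2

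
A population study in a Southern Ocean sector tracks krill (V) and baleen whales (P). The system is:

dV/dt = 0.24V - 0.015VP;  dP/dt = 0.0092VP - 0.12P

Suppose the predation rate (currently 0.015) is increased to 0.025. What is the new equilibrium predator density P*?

At the interior fixed point, setting dV/dt = 0 with V > 0 fixes P* = (prey growth rate)/(VP coefficient) — independent of the other coefficients.
With the change, P* = 0.24/0.025 = 9.6; it falls from 16.

P* ≈ 9.6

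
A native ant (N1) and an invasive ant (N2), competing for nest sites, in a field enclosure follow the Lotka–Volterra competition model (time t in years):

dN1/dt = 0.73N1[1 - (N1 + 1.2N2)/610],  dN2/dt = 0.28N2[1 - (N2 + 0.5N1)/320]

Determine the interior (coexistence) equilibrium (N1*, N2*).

Setting both brackets to zero gives the nullclines N1 + 1.2N2 = 610 and 0.5N1 + N2 = 320.
Substituting N2 = 320 - 0.5N1 into the first: N1(1 - 1.2·0.5) = 610 - 1.2·320.
So N1* = 226/0.4 = 565, and then N2* = 320 - 0.5·565 = 37.5.

N1* ≈ 565, N2* ≈ 37.5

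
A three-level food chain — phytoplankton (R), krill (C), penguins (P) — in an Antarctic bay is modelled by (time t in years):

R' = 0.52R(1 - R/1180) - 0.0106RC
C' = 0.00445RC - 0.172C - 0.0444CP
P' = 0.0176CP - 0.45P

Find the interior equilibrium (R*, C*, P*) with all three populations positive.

R* ≈ 565, C* ≈ 25.6, P* ≈ 52.8

From dP/dt = 0: 0.0176C* = 0.45, so C* = 25.6.
From dR/dt = 0: 0.52(1 - R*/1180) = 0.0106·25.6, giving R* = 1180·(1 - 0.521) = 565.
From dC/dt = 0: 0.00445·565 - 0.172 = 0.0444P*, so P* = 2.34/0.0444 = 52.8.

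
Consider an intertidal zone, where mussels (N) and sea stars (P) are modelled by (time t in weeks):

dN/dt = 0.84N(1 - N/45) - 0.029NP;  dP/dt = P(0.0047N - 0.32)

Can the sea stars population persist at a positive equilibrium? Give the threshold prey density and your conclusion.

Threshold N = 68.1; K < 68.1, so no, the predator goes extinct.

The predator equation gives dP/dt > 0 only when N > 0.32/0.0047 = 68.1.
Without the predator, N → K = 45. Since 45 < 68.1, the predator cannot invade.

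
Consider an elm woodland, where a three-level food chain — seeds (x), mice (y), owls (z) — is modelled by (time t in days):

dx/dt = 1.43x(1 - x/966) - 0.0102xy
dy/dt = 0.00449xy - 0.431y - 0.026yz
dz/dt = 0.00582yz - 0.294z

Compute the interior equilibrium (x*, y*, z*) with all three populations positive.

x* ≈ 618, y* ≈ 50.5, z* ≈ 90.1

From dz/dt = 0: 0.00582y* = 0.294, so y* = 50.5.
From dx/dt = 0: 1.43(1 - x*/966) = 0.0102·50.5, giving x* = 966·(1 - 0.36) = 618.
From dy/dt = 0: 0.00449·618 - 0.431 = 0.026z*, so z* = 2.34/0.026 = 90.1.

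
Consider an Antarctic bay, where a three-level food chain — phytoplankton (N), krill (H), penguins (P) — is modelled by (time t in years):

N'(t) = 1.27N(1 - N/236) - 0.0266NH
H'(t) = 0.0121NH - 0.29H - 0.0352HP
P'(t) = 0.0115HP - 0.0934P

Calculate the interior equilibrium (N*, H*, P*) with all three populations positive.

N* ≈ 196, H* ≈ 8.12, P* ≈ 59.1

From dP/dt = 0: 0.0115H* = 0.0934, so H* = 8.12.
From dN/dt = 0: 1.27(1 - N*/236) = 0.0266·8.12, giving N* = 236·(1 - 0.17) = 196.
From dH/dt = 0: 0.0121·196 - 0.29 = 0.0352P*, so P* = 2.08/0.0352 = 59.1.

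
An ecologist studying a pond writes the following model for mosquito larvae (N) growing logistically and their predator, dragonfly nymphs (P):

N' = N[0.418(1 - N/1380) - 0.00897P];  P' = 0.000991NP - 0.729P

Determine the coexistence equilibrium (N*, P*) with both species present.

From dP/dt = 0 with P > 0: 0.000991N* = 0.729, so N* = 736.
Substitute into dN/dt = 0: 0.418(1 - 736/1380) = 0.00897P*.
The bracket is 0.467, giving P* = 0.195/0.00897 = 21.8.

N* ≈ 736, P* ≈ 21.8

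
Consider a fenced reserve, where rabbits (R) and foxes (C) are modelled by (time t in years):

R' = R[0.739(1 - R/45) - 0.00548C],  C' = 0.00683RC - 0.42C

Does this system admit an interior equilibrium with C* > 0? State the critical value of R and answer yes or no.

Threshold R = 61.5; K < 61.5, so no, the predator goes extinct.

The predator equation gives dC/dt > 0 only when R > 0.42/0.00683 = 61.5.
Without the predator, R → K = 45. Since 45 < 61.5, the predator cannot invade.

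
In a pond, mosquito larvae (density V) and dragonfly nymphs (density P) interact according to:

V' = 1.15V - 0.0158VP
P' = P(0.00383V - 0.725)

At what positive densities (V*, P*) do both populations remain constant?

Set dP/dt = 0 with P > 0: 0.00383V - 0.725 = 0, so V* = 0.725/0.00383 = 189.
Set dV/dt = 0 with V > 0: 1.15 - 0.0158P = 0, so P* = 1.15/0.0158 = 72.8.

V* ≈ 189, P* ≈ 72.8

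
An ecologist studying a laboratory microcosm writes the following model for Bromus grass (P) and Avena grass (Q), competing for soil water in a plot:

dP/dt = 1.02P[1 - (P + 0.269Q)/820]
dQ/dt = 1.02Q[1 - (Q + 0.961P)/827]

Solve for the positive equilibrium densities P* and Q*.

Setting both brackets to zero gives the nullclines P + 0.269Q = 820 and 0.961P + Q = 827.
Substituting Q = 827 - 0.961P into the first: P(1 - 0.269·0.961) = 820 - 0.269·827.
So P* = 598/0.741 = 806, and then Q* = 827 - 0.961·806 = 52.6.

P* ≈ 806, Q* ≈ 52.6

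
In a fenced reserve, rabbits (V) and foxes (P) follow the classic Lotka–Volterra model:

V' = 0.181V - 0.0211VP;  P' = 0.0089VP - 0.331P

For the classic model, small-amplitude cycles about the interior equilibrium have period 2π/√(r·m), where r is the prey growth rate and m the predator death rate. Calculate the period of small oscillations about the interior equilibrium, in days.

Here r = 0.181 and m = 0.331, so r·m = 0.0599.
ω = √0.0599 = 0.245 per day, hence T = 2π/ω ≈ 25.7 days.

T ≈ 25.7 days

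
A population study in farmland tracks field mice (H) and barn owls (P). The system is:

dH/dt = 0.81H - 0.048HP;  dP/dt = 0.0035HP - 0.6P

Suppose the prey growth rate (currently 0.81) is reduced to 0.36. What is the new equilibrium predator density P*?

At the interior fixed point, setting dH/dt = 0 with H > 0 fixes P* = (prey growth rate)/(HP coefficient) — independent of the other coefficients.
With the change, P* = 0.36/0.048 = 7.5; it falls from 16.9.

P* ≈ 7.5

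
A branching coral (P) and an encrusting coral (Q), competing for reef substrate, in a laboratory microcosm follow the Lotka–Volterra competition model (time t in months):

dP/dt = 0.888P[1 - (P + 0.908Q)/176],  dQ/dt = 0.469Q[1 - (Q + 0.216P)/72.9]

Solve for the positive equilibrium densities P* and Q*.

P* ≈ 137, Q* ≈ 43.4

Setting both brackets to zero gives the nullclines P + 0.908Q = 176 and 0.216P + Q = 72.9.
Substituting Q = 72.9 - 0.216P into the first: P(1 - 0.908·0.216) = 176 - 0.908·72.9.
So P* = 110/0.804 = 137, and then Q* = 72.9 - 0.216·137 = 43.4.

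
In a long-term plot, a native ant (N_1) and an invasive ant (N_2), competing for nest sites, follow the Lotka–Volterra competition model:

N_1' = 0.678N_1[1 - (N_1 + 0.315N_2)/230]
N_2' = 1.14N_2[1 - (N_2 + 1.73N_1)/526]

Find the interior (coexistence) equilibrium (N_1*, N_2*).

N_1* ≈ 141, N_2* ≈ 282

Setting both brackets to zero gives the nullclines N_1 + 0.315N_2 = 230 and 1.73N_1 + N_2 = 526.
Substituting N_2 = 526 - 1.73N_1 into the first: N_1(1 - 0.315·1.73) = 230 - 0.315·526.
So N_1* = 64.3/0.455 = 141, and then N_2* = 526 - 1.73·141 = 282.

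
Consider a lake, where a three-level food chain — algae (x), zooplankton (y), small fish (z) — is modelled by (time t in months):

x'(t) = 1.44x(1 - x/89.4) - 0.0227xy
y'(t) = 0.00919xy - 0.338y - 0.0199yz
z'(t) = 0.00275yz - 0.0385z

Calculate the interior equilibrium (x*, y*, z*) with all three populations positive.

From dz/dt = 0: 0.00275y* = 0.0385, so y* = 14.
From dx/dt = 0: 1.44(1 - x*/89.4) = 0.0227·14, giving x* = 89.4·(1 - 0.221) = 69.7.
From dy/dt = 0: 0.00919·69.7 - 0.338 = 0.0199z*, so z* = 0.302/0.0199 = 15.2.

x* ≈ 69.7, y* ≈ 14, z* ≈ 15.2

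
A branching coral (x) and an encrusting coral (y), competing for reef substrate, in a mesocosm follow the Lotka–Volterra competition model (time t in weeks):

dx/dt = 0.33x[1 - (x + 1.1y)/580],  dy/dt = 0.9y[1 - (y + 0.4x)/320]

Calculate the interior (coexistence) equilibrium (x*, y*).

Setting both brackets to zero gives the nullclines x + 1.1y = 580 and 0.4x + y = 320.
Substituting y = 320 - 0.4x into the first: x(1 - 1.1·0.4) = 580 - 1.1·320.
So x* = 228/0.56 = 407, and then y* = 320 - 0.4·407 = 157.

x* ≈ 407, y* ≈ 157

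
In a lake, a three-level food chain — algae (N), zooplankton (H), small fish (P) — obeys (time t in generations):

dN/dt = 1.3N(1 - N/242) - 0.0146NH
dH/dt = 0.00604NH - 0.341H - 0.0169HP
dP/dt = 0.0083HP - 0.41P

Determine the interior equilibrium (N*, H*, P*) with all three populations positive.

N* ≈ 108, H* ≈ 49.4, P* ≈ 18.3

From dP/dt = 0: 0.0083H* = 0.41, so H* = 49.4.
From dN/dt = 0: 1.3(1 - N*/242) = 0.0146·49.4, giving N* = 242·(1 - 0.555) = 108.
From dH/dt = 0: 0.00604·108 - 0.341 = 0.0169P*, so P* = 0.31/0.0169 = 18.3.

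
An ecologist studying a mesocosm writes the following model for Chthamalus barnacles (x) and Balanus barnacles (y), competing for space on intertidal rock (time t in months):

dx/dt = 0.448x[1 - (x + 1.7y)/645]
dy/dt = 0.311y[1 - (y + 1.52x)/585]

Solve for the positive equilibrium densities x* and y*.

Setting both brackets to zero gives the nullclines x + 1.7y = 645 and 1.52x + y = 585.
Substituting y = 585 - 1.52x into the first: x(1 - 1.7·1.52) = 645 - 1.7·585.
So x* = -350/-1.58 = 221, and then y* = 585 - 1.52·221 = 250.

x* ≈ 221, y* ≈ 250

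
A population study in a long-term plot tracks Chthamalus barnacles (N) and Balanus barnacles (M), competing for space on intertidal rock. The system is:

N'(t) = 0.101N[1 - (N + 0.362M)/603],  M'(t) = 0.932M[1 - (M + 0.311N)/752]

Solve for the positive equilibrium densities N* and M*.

N* ≈ 373, M* ≈ 636

Setting both brackets to zero gives the nullclines N + 0.362M = 603 and 0.311N + M = 752.
Substituting M = 752 - 0.311N into the first: N(1 - 0.362·0.311) = 603 - 0.362·752.
So N* = 331/0.887 = 373, and then M* = 752 - 0.311·373 = 636.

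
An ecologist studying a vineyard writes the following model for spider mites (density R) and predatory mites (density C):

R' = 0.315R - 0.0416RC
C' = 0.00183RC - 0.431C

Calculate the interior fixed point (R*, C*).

R* ≈ 236, C* ≈ 7.57

Set dC/dt = 0 with C > 0: 0.00183R - 0.431 = 0, so R* = 0.431/0.00183 = 236.
Set dR/dt = 0 with R > 0: 0.315 - 0.0416C = 0, so C* = 0.315/0.0416 = 7.57.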